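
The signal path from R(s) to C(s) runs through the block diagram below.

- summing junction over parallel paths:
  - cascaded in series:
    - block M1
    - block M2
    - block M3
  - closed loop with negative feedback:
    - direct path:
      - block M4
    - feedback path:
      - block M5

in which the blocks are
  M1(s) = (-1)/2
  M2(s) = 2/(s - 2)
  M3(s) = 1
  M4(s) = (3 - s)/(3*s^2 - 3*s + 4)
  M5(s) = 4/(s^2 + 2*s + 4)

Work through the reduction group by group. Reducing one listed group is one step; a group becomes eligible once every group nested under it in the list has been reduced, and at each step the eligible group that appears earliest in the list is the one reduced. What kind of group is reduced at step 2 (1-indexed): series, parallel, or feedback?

Answer: feedback

Working:
(1) reduce the series chain M1, M2, M3
(2) apply the feedback formula to M4, M5
(3) parallel reduction of (M1*M2*M3), [M4/(1+M4*M5)]
At step 2 the group reduced is feedback.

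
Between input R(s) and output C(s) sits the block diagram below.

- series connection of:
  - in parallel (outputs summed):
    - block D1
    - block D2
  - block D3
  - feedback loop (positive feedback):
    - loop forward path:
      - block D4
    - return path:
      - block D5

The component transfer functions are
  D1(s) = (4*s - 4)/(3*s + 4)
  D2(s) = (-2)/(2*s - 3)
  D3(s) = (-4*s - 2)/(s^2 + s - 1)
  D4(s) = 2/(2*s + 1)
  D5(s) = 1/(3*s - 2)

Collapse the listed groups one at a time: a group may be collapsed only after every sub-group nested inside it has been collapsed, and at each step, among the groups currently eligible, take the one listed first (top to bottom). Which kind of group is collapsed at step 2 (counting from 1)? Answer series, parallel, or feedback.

1. sum the parallel branches D1, D2
2. feedback reduction of D4, D5
3. multiply (D1+D2), D3, [D4/(1-D4*D5)] (series)
So the answer for step 2 is feedback.

Therefore the answer is feedback.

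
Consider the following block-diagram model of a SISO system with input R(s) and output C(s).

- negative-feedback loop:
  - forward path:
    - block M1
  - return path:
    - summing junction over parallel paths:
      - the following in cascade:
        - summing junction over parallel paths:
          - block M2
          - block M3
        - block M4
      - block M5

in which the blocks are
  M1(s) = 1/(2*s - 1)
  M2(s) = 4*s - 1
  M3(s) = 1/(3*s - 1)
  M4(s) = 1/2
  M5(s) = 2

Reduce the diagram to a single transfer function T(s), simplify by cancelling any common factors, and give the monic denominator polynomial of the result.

Step 1 - combine M2, M3 in parallel; result (12*s^2 - 7*s + 2)/(3*s - 1)
Step 2 - multiply (M2+M3), M4 (series); result (12*s^2 - 7*s + 2)/(6*s - 2)
Step 3 - sum the parallel branches ((M2+M3)*M4), M5; result (12*s^2 + 5*s - 2)/(6*s - 2)
Step 4 - apply the feedback formula to M1, (((M2+M3)*M4)+M5); result (6*s - 2)/(24*s^2 - 5*s)
That last expression is T(s), already simplified. Scaling its denominator by 1/24 (the reciprocal of the leading coefficient) yields the monic denominator.

Answer: s^2 - 5*s/24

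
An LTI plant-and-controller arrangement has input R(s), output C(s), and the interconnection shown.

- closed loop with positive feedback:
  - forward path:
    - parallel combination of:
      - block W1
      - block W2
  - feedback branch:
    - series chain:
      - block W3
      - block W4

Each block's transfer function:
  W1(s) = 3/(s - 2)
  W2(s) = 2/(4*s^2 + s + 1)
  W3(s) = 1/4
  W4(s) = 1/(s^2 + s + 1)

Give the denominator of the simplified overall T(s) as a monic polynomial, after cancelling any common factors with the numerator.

Answer: s^5 - 3*s^4/4 - s^3 - 13*s^2/4 - 17*s/16 - 7/16

Working:
Step 1. add W1, W2 (parallel) -> (12*s^2 + 5*s - 1)/(4*s^3 - 7*s^2 - s - 2)
Step 2. cascade W3, W4 -> 1/(4*s^2 + 4*s + 4)
Step 3. collapse the loop ((W1+W2) forward, (W3*W4) return) -> (48*s^4 + 68*s^3 + 64*s^2 + 16*s - 4)/(16*s^5 - 12*s^4 - 16*s^3 - 52*s^2 - 17*s - 7)
T(s) is the step-3 result (common factors already cancelled). Leading coefficient of the denominator: 16. Divide through by 16 for the monic polynomial.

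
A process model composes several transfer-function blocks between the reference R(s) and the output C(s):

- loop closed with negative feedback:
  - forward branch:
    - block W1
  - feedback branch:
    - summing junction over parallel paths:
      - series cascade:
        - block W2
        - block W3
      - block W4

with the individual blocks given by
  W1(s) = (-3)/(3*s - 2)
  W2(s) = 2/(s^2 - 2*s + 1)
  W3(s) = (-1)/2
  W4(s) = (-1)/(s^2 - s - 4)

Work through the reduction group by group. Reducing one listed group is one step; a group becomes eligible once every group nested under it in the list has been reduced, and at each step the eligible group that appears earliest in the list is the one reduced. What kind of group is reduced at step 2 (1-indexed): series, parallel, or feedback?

Step 1. reduce the series chain W2, W3
Step 2. add (W2*W3), W4 (parallel)
Step 3. close the feedback loop around W1, ((W2*W3)+W4)
The group at step 2 is a parallel group.

Final answer: parallel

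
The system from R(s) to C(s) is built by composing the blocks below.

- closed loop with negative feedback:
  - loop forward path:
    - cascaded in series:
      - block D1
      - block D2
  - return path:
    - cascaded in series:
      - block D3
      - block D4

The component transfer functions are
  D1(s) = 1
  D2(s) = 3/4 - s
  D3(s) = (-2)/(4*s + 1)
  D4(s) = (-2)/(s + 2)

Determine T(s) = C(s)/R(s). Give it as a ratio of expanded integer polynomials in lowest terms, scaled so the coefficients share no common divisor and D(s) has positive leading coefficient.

Answer: (-16*s^3 - 24*s^2 + 19*s + 6)/(16*s^2 + 20*s + 20)

Working:
1. series reduction of D1, D2 = 3/4 - s
2. series reduction of D3, D4 = 4/(4*s^2 + 9*s + 2)
3. apply the feedback formula to (D1*D2), (D3*D4) - this is the overall T(s), already in the required normalized form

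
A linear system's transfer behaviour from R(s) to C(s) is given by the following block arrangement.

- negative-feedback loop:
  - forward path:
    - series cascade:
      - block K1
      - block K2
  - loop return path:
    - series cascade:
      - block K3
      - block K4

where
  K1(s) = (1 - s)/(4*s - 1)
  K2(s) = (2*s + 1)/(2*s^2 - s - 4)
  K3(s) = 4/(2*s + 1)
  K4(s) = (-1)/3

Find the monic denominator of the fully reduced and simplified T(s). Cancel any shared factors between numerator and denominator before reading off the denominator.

Reducing step by step:

(1) multiply K1, K2 (series): (-2*s^2 + s + 1)/(8*s^3 - 6*s^2 - 15*s + 4)
(2) multiply K3, K4 (series): (-4)/(6*s + 3)
(3) collapse the loop ((K1*K2) forward, (K3*K4) return): (-6*s^2 + 3*s + 3)/(24*s^3 - 18*s^2 - 41*s + 8)
Step 3 gives the fully reduced T(s), with no common factor left to cancel. The denominator's leading coefficient is 24, so divide each of its coefficients by 24 to get the monic form.

Answer: s^3 - 3*s^2/4 - 41*s/24 + 1/3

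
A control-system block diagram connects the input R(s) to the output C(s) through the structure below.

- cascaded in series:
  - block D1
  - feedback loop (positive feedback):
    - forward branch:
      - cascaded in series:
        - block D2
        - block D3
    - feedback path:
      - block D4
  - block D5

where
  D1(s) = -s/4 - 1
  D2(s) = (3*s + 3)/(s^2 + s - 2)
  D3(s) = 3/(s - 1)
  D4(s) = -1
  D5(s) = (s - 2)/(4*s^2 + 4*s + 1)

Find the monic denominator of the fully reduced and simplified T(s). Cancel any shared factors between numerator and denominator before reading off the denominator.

1. multiply D2, D3 (series); result (9*s + 9)/(s^3 - 3*s + 2)
2. feedback reduction of (D2*D3), D4; result (9*s + 9)/(s^3 + 6*s + 11)
3. multiply D1, [(D2*D3)/(1-(D2*D3)*D4)], D5 (series); result (-9*s^3 - 27*s^2 + 54*s + 72)/(16*s^5 + 16*s^4 + 100*s^3 + 272*s^2 + 200*s + 44)
Step 3 gives the fully reduced T(s), with no common factor left to cancel. The denominator's leading coefficient is 16, so divide each of its coefficients by 16 to get the monic form.

Answer: s^5 + s^4 + 25*s^3/4 + 17*s^2 + 25*s/2 + 11/4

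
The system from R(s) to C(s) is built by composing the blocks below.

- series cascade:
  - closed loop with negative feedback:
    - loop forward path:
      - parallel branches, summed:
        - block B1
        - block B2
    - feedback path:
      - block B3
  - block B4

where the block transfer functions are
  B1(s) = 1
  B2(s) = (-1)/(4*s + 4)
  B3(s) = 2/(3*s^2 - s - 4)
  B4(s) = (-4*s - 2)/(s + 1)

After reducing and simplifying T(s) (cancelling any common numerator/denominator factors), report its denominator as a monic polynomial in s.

Reducing step by step:

Step 1: add B1, B2 (parallel): (4*s + 3)/(4*s + 4)
Step 2: feedback reduction of (B1+B2), B3: (12*s^3 + 5*s^2 - 19*s - 12)/(12*s^3 + 8*s^2 - 12*s - 10)
Step 3: series reduction of [(B1+B2)/(1+(B1+B2)*B3)], B4: (-24*s^3 + 2*s^2 + 31*s + 12)/(6*s^3 + 4*s^2 - 6*s - 5)
No further cancellation is possible in the step-3 result, so that is T(s). Its denominator becomes monic after dividing by the leading coefficient 6.

Answer: s^3 + 2*s^2/3 - s - 5/6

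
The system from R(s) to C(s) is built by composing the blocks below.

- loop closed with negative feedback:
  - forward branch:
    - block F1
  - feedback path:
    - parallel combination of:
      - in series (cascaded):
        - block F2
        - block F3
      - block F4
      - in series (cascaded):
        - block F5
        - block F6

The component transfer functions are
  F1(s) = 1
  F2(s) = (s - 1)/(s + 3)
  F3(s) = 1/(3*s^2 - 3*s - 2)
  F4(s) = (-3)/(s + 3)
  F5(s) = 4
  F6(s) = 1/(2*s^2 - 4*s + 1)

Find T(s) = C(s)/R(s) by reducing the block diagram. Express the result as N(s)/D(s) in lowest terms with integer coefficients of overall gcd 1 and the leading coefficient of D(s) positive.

Step 1: combine F2, F3 in series -> (s - 1)/(3*s^3 + 6*s^2 - 11*s - 6)
Step 2: multiply F5, F6 (series) -> 4/(2*s^2 - 4*s + 1)
Step 3: sum the parallel branches (F2*F3), F4, (F5*F6) -> (-18*s^4 + 68*s^3 - 15*s^2 - 54*s - 19)/(6*s^5 - 43*s^3 + 38*s^2 + 13*s - 6)
Step 4: close the feedback loop around F1, ((F2*F3)+F4+(F5*F6)) - this is the overall T(s), already in the required normalized form

Hence the answer: (6*s^5 - 43*s^3 + 38*s^2 + 13*s - 6)/(6*s^5 - 18*s^4 + 25*s^3 + 23*s^2 - 41*s - 25)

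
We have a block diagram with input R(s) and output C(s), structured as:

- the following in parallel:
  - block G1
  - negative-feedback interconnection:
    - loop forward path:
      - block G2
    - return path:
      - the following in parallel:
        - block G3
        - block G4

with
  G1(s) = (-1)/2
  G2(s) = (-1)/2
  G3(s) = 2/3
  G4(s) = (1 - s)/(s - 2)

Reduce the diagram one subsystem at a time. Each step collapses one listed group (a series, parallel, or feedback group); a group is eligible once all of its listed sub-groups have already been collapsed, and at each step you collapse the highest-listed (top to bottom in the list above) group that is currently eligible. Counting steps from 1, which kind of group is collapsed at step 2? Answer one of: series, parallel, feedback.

Answer: feedback

Working:
[1] combine G3, G4 in parallel
[2] feedback reduction of G2, (G3+G4)
[3] parallel reduction of G1, [G2/(1+G2*(G3+G4))]
Step 2: feedback.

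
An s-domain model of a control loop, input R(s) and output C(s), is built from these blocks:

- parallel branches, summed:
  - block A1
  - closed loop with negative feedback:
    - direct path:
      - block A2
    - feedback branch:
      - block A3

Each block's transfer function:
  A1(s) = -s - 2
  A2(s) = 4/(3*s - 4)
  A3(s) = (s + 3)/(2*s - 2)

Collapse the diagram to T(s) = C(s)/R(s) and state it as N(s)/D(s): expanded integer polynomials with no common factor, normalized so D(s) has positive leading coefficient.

Reducing step by step:

1. feedback reduction of A2, A3 -> (4*s - 4)/(3*s^2 - 5*s + 10)
2. combine A1, [A2/(1+A2*A3)] in parallel: this yields T(s), and no further normalization is needed

Answer: (-3*s^3 - s^2 + 4*s - 24)/(3*s^2 - 5*s + 10)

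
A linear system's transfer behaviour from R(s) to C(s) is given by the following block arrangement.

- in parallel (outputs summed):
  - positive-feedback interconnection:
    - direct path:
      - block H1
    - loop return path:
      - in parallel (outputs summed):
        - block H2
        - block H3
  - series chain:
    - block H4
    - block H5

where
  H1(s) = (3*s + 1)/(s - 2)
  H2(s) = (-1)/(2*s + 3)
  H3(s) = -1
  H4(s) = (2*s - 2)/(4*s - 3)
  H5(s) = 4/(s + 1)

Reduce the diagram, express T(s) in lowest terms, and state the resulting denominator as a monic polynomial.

Step 1 - add H2, H3 (parallel); result (-2*s - 4)/(2*s + 3)
Step 2 - close the feedback loop around H1, (H2+H3); result (6*s^2 + 11*s + 3)/(8*s^2 + 13*s - 2)
Step 3 - reduce the series chain H4, H5; result (8*s - 8)/(4*s^2 + s - 3)
Step 4 - parallel reduction of [H1/(1-H1*(H2+H3))], (H4*H5); result (24*s^4 + 114*s^3 + 45*s^2 - 150*s + 7)/(32*s^4 + 60*s^3 - 19*s^2 - 41*s + 6)
No further cancellation is possible in the step-4 result, so that is T(s). Its denominator becomes monic after dividing by the leading coefficient 32.

Therefore the answer is s^4 + 15*s^3/8 - 19*s^2/32 - 41*s/32 + 3/16.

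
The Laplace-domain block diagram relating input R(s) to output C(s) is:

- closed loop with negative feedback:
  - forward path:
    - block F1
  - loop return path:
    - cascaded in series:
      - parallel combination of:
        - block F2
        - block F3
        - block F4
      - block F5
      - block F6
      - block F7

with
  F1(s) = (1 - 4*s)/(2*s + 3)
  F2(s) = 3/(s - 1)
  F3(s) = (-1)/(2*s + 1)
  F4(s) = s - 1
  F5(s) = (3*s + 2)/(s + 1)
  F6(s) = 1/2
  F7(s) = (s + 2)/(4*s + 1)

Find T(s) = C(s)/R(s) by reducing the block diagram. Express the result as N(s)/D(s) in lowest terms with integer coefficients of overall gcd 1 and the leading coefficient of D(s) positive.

First reduce the diagram to T(s).

1. add F2, F3, F4 (parallel) = (2*s^3 - 3*s^2 + 5*s + 5)/(2*s^2 - s - 1)
2. cascade (F2+F3+F4), F5, F6, F7 = (6*s^5 + 7*s^4 - s^3 + 43*s^2 + 60*s + 20)/(16*s^4 + 12*s^3 - 14*s^2 - 12*s - 2)
3. feedback reduction of F1, ((F2+F3+F4)*F5*F6*F7); the result is T(s) itself (integer coefficients, no common factor, positive leading denominator coefficient)

Answer: (64*s^5 + 32*s^4 - 68*s^3 - 34*s^2 + 4*s + 2)/(24*s^6 - 10*s^5 - 83*s^4 + 165*s^3 + 263*s^2 + 60*s - 14)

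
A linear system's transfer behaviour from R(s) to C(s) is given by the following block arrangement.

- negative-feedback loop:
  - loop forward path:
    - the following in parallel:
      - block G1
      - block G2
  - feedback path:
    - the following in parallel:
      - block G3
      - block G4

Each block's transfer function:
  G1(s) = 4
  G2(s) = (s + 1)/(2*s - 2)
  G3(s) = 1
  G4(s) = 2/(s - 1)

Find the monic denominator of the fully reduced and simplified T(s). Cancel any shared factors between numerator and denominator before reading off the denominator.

Reducing step by step:

1. reduce the parallel group G1, G2, giving (9*s - 7)/(2*s - 2)
2. combine G3, G4 in parallel, giving (s + 1)/(s - 1)
3. feedback reduction of (G1+G2), (G3+G4), giving (9*s^2 - 16*s + 7)/(11*s^2 - 2*s - 5)
Step 3 gives the fully reduced T(s), with no common factor left to cancel. The denominator's leading coefficient is 11, so divide each of its coefficients by 11 to get the monic form.

Answer: s^2 - 2*s/11 - 5/11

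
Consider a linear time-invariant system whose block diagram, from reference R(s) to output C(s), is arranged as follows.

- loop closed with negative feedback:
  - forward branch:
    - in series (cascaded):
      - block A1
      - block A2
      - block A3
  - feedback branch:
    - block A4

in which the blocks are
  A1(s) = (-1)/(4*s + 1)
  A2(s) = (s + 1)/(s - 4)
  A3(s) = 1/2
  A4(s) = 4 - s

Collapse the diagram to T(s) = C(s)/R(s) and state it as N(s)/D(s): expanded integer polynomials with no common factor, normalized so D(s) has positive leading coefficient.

Answer: (-s - 1)/(9*s^2 - 33*s - 12)

Working:
Step 1. reduce the series chain A1, A2, A3 gives (-s - 1)/(8*s^2 - 30*s - 8)
Step 2. feedback reduction of (A1*A2*A3), A4: this yields T(s), and no further normalization is needed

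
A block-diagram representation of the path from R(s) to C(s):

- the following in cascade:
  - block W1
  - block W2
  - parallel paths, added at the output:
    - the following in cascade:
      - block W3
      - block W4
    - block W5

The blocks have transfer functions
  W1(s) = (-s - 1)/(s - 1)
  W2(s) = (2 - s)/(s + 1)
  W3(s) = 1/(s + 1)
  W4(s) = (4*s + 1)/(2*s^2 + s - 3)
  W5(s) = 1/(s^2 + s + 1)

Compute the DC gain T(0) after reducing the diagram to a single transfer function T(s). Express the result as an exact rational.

Reducing step by step:

[1] multiply W3, W4 (series): (4*s + 1)/(2*s^3 + 3*s^2 - 2*s - 3)
[2] add (W3*W4), W5 (parallel): (6*s^3 + 8*s^2 + 3*s - 2)/(2*s^5 + 5*s^4 + 3*s^3 - 2*s^2 - 5*s - 3)
[3] multiply W1, W2, ((W3*W4)+W5) (series): (6*s^4 - 4*s^3 - 13*s^2 - 8*s + 4)/(2*s^6 + 3*s^5 - 2*s^4 - 5*s^3 - 3*s^2 + 2*s + 3)
That last expression is T(s); at s = 0 only the constant terms survive, so T(0) = 4/3.

Answer: 4/3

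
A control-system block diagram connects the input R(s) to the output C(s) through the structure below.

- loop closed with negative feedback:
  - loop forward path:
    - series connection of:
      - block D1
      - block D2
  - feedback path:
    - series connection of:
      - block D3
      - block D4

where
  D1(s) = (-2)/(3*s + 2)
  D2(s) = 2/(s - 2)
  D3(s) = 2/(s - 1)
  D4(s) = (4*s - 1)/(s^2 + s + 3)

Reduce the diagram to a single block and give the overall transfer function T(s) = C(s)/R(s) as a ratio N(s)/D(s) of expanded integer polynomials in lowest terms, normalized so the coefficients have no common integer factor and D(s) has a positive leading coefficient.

First reduce the diagram to T(s).

1. combine D1, D2 in series; result (-4)/(3*s^2 - 4*s - 4)
2. multiply D3, D4 (series); result (8*s - 2)/(s^3 + 2*s - 3)
3. collapse the loop ((D1*D2) forward, (D3*D4) return) - this is the overall T(s), already in the required normalized form

Answer: (-4*s^3 - 8*s + 12)/(3*s^5 - 4*s^4 + 2*s^3 - 17*s^2 - 28*s + 20)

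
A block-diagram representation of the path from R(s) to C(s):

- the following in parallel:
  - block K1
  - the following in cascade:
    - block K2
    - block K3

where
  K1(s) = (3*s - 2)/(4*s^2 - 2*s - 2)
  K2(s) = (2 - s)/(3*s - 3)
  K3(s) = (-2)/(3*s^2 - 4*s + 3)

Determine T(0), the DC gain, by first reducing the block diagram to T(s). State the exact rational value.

Step 1 - combine K2, K3 in series -> (2*s - 4)/(9*s^3 - 21*s^2 + 21*s - 9)
Step 2 - combine K1, (K2*K3) in parallel -> (27*s^3 - 46*s^2 + 39*s - 26)/(36*s^4 - 66*s^3 + 42*s^2 + 6*s - 18)
Step 2 gives the overall T(s). Then T(0) = -26/(-18) = 13/9.

Answer: 13/9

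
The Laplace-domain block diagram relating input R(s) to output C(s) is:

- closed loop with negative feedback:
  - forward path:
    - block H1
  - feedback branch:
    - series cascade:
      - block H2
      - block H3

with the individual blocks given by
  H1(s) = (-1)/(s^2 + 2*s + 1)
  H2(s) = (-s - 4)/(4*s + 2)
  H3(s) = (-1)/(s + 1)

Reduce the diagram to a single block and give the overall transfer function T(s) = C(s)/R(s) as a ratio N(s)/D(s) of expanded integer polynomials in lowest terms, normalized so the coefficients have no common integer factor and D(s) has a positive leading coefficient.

(1) series reduction of H2, H3 = (s + 4)/(4*s^2 + 6*s + 2)
(2) close the feedback loop around H1, (H2*H3): this yields T(s), and no further normalization is needed

Final answer: (-4*s^2 - 6*s - 2)/(4*s^4 + 14*s^3 + 18*s^2 + 9*s - 2)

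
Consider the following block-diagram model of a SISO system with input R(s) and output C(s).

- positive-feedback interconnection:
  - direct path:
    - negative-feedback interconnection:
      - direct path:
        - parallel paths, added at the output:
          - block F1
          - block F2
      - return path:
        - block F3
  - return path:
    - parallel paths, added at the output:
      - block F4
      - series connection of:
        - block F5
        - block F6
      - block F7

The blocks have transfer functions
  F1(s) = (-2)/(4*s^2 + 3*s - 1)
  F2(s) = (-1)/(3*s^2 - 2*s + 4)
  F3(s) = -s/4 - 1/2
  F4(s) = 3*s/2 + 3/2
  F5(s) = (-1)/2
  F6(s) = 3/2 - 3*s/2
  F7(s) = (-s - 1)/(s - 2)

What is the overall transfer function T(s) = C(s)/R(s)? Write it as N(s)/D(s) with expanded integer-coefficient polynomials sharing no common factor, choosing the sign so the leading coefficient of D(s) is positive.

1. parallel reduction of F1, F2 -> (-10*s^2 + s - 7)/(12*s^4 + s^3 + 7*s^2 + 14*s - 4)
2. close the feedback loop around (F1+F2), F3 -> (-40*s^2 + 4*s - 28)/(48*s^4 + 14*s^3 + 47*s^2 + 61*s - 2)
3. combine F5, F6 in series -> 3*s/4 - 3/4
4. combine F4, (F5*F6), F7 in parallel -> (9*s^2 - 19*s - 10)/(4*s - 8)
5. feedback reduction of [(F1+F2)/(1+(F1+F2)*F3)], (F4+(F5*F6)+F7) - this is the overall T(s), already in the required normalized form

Answer: (-40*s^3 + 84*s^2 - 36*s + 56)/(48*s^5 + 8*s^4 - 180*s^3 - 51*s^2 - 247*s - 66)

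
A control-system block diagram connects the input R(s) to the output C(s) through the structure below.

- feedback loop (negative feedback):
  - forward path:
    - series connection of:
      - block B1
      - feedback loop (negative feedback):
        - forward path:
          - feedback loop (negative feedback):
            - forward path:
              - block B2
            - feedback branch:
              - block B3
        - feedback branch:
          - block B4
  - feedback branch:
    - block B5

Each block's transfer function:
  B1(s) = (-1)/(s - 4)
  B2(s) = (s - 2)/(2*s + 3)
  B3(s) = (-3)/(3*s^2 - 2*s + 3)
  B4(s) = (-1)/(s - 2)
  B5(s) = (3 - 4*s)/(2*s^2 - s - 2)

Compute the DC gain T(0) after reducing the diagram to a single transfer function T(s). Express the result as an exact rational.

Step 1 - close the feedback loop around B2, B3: (3*s^3 - 8*s^2 + 7*s - 6)/(6*s^3 + 5*s^2 - 3*s + 15)
Step 2 - apply the feedback formula to [B2/(1+B2*B3)], B4: (3*s^3 - 8*s^2 + 7*s - 6)/(6*s^3 + 2*s^2 - s + 12)
Step 3 - series reduction of B1, [[B2/(1+B2*B3)]/(1+[B2/(1+B2*B3)]*B4)]: (-3*s^3 + 8*s^2 - 7*s + 6)/(6*s^4 - 22*s^3 - 9*s^2 + 16*s - 48)
Step 4 - close the feedback loop around (B1*[[B2/(1+B2*B3)]/(1+[B2/(1+B2*B3)]*B4)]), B5: (-6*s^5 + 19*s^4 - 16*s^3 + 3*s^2 + 8*s - 12)/(12*s^6 - 50*s^5 + 4*s^4 + 44*s^3 - 42*s^2 - 29*s + 114)
That last expression is T(s); at s = 0 only the constant terms survive, so T(0) = -12/114 = -2/19.

Answer: -2/19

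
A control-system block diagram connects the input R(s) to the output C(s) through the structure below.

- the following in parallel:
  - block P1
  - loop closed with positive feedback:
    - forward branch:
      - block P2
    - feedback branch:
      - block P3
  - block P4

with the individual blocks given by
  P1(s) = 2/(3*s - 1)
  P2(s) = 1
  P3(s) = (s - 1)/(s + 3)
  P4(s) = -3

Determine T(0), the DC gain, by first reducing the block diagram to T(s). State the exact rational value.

Step 1. close the feedback loop around P2, P3 gives s/4 + 3/4
Step 2. reduce the parallel group P1, [P2/(1-P2*P3)], P4 gives (3*s^2 - 28*s + 17)/(12*s - 4)
Evaluating the step-2 result (the overall T(s)) at s = 0 gives T(0) = 17/(-4) = -17/4.

Answer: -17/4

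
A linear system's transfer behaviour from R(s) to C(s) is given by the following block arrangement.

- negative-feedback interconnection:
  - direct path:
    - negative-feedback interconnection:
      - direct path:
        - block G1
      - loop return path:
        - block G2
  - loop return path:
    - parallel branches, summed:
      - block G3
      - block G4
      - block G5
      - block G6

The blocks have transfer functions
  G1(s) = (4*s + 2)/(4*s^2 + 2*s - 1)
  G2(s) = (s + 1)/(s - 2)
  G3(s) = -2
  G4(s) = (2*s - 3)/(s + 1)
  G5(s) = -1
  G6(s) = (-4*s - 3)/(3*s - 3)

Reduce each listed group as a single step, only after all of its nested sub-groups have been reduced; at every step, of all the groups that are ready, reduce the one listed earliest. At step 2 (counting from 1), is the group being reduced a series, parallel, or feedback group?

Step 1. close the feedback loop around G1, G2
Step 2. sum the parallel branches G3, G4, G5, G6
Step 3. close the feedback loop around [G1/(1+G1*G2)], (G3+G4+G5+G6)
So the answer for step 2 is parallel.

Therefore the answer is parallel.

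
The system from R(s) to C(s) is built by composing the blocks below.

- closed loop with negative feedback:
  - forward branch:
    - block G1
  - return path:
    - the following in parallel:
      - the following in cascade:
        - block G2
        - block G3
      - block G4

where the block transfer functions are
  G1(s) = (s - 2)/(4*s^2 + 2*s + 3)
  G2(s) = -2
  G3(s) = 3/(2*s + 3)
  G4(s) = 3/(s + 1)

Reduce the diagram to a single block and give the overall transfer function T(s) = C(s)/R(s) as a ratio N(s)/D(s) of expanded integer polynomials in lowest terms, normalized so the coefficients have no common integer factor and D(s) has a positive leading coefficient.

Step 1. cascade G2, G3 = (-6)/(2*s + 3)
Step 2. add (G2*G3), G4 (parallel) = 3/(2*s^2 + 5*s + 3)
Step 3. apply the feedback formula to G1, ((G2*G3)+G4): this yields T(s), and no further normalization is needed

Hence the answer: (2*s^3 + s^2 - 7*s - 6)/(8*s^4 + 24*s^3 + 28*s^2 + 24*s + 3)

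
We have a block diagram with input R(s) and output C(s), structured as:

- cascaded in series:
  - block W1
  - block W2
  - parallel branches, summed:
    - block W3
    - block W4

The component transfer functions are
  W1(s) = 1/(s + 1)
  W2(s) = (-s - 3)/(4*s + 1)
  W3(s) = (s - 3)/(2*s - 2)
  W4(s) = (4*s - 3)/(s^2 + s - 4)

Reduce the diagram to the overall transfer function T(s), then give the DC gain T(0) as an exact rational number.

1. sum the parallel branches W3, W4 = (s^3 + 6*s^2 - 21*s + 18)/(2*s^3 - 10*s + 8)
2. combine W1, W2, (W3+W4) in series = (-s^4 - 9*s^3 + 3*s^2 + 45*s - 54)/(8*s^5 + 10*s^4 - 38*s^3 - 18*s^2 + 30*s + 8)
That last expression is T(s); at s = 0 only the constant terms survive, so T(0) = -54/8 = -27/4.

Hence the answer: -27/4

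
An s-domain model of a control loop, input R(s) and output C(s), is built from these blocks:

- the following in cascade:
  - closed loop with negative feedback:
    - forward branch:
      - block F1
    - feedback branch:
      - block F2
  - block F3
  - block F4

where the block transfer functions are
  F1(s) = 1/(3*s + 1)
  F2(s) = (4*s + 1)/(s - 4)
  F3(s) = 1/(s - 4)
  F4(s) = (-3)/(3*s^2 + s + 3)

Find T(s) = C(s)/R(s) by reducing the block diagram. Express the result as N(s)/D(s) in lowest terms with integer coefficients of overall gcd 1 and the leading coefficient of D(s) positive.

(1) close the feedback loop around F1, F2; result (s - 4)/(3*s^2 - 7*s - 3)
(2) series reduction of [F1/(1+F1*F2)], F3, F4, giving the overall T(s)

Hence the answer: (-3)/(9*s^4 - 18*s^3 - 7*s^2 - 24*s - 9)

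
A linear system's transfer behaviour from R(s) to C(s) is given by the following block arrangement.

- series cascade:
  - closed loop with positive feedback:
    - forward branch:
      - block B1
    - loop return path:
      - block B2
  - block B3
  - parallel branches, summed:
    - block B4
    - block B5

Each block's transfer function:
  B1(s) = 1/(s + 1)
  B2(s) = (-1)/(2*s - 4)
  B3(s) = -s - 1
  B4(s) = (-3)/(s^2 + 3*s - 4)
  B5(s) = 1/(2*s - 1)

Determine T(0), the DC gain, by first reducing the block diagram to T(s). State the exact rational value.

1. feedback reduction of B1, B2 gives (2*s - 4)/(2*s^2 - 2*s - 3)
2. combine B4, B5 in parallel gives (s^2 - 3*s - 1)/(2*s^3 + 5*s^2 - 11*s + 4)
3. reduce the series chain [B1/(1-B1*B2)], B3, (B4+B5) gives (-2*s^4 + 8*s^3 - 14*s - 4)/(4*s^5 + 6*s^4 - 38*s^3 + 15*s^2 + 25*s - 12)
The step-3 result is T(s). Setting s = 0: T(0) = -4/(-12) = 1/3.

Therefore the answer is 1/3.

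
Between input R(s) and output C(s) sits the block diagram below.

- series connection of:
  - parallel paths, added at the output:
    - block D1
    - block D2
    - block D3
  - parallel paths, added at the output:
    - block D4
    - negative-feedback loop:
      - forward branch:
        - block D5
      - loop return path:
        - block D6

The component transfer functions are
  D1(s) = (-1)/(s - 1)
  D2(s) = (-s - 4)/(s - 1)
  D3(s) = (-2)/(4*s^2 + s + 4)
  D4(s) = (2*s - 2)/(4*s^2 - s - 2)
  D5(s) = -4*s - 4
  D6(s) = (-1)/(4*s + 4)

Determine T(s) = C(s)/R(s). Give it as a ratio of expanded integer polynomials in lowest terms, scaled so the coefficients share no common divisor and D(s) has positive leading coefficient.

Answer: (32*s^6 + 192*s^5 + 182*s^4 + 34*s^3 - 22*s^2 - 166*s - 36)/(16*s^5 - 16*s^4 + 7*s^3 - 13*s^2 - 2*s + 8)

Working:
1. sum the parallel branches D1, D2, D3 gives (-4*s^3 - 21*s^2 - 11*s - 18)/(4*s^3 - 3*s^2 + 3*s - 4)
2. close the feedback loop around D5, D6 gives -2*s - 2
3. reduce the parallel group D4, [D5/(1+D5*D6)] gives (-8*s^3 - 6*s^2 + 8*s + 2)/(4*s^2 - s - 2)
4. series reduction of (D1+D2+D3), (D4+[D5/(1+D5*D6)]): this yields T(s), and no further normalization is needed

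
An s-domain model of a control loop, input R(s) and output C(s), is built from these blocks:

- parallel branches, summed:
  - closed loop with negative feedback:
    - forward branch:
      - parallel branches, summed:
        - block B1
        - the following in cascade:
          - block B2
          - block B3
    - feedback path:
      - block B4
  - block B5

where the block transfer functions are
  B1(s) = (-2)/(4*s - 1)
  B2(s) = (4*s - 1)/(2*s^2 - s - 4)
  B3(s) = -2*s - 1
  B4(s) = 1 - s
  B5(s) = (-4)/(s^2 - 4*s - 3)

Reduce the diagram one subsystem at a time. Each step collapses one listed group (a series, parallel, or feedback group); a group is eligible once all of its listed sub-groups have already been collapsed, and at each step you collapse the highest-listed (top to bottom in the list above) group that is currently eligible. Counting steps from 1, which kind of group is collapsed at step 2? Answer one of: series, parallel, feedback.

Reducing step by step:

Step 1. combine B2, B3 in series
Step 2. parallel reduction of B1, (B2*B3)
Step 3. apply the feedback formula to (B1+(B2*B3)), B4
Step 4. parallel reduction of [(B1+(B2*B3))/(1+(B1+(B2*B3))*B4)], B5
At step 2 the group reduced is parallel.

Answer: parallel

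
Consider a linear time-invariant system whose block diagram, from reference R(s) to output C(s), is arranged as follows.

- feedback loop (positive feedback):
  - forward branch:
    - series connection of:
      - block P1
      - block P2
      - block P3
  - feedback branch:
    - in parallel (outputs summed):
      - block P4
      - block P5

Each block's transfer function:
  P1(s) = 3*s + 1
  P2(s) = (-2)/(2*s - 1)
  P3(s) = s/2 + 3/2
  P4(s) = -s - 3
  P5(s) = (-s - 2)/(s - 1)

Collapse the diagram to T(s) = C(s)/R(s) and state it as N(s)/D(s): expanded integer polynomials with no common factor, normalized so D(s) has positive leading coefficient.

Reducing step by step:

(1) series reduction of P1, P2, P3: (-3*s^2 - 10*s - 3)/(2*s - 1)
(2) reduce the parallel group P4, P5: (-s^2 - 3*s + 1)/(s - 1)
(3) close the feedback loop around (P1*P2*P3), (P4+P5), which is the overall transfer function T(s) = C(s)/R(s) in lowest terms

Answer: (3*s^3 + 7*s^2 - 7*s - 3)/(3*s^4 + 19*s^3 + 28*s^2 + 2*s - 4)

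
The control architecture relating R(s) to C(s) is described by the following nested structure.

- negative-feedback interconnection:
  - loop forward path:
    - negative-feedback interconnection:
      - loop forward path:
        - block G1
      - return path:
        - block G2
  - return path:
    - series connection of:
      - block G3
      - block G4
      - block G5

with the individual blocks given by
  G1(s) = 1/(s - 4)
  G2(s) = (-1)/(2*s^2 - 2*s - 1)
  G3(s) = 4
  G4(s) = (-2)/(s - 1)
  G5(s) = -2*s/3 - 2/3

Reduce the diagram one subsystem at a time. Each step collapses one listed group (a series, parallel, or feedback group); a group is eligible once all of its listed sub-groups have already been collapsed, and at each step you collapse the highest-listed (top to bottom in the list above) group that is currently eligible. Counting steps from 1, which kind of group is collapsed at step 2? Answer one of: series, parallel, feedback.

(1) reduce the feedback loop with forward G1 and return G2
(2) cascade G3, G4, G5
(3) apply the feedback formula to [G1/(1+G1*G2)], (G3*G4*G5)
Step 2: series.

Answer: series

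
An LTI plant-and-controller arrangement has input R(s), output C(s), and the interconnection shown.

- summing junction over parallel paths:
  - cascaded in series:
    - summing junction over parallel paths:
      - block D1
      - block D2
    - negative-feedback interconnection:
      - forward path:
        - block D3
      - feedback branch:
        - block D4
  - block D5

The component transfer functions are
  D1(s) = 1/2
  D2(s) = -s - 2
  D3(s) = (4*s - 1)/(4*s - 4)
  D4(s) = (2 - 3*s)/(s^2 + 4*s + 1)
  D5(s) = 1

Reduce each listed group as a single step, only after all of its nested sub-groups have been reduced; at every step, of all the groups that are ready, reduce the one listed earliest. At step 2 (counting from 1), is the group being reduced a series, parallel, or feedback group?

Answer: feedback

Working:
Step 1. add D1, D2 (parallel)
Step 2. feedback reduction of D3, D4
Step 3. combine (D1+D2), [D3/(1+D3*D4)] in series
Step 4. combine ((D1+D2)*[D3/(1+D3*D4)]), D5 in parallel
The group at step 2 is a feedback group.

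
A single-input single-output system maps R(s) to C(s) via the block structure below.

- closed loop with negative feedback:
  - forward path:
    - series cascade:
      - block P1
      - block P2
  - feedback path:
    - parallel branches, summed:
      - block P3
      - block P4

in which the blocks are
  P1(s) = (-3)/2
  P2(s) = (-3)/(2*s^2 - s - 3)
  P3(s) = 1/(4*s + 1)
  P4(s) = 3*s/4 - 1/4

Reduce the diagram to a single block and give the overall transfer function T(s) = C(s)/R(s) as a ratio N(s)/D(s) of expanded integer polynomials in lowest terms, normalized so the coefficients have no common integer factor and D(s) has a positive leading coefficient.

Step 1 - reduce the series chain P1, P2: 9/(4*s^2 - 2*s - 6)
Step 2 - sum the parallel branches P3, P4: (12*s^2 - s + 3)/(16*s + 4)
Step 3 - feedback reduction of (P1*P2), (P3+P4); the result is T(s) itself (integer coefficients, no common factor, positive leading denominator coefficient)

Therefore the answer is (144*s + 36)/(64*s^3 + 92*s^2 - 113*s + 3).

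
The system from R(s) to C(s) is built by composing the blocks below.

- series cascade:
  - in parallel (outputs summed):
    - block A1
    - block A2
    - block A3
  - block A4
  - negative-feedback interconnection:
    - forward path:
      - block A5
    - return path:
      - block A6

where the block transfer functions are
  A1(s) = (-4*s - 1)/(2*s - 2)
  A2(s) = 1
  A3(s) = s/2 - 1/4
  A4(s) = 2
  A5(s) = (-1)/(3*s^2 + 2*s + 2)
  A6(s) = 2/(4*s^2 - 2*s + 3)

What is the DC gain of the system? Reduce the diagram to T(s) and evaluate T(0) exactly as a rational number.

Answer: -15/8

Working:
1. sum the parallel branches A1, A2, A3 = (2*s^2 - 7*s - 5)/(4*s - 4)
2. apply the feedback formula to A5, A6 = (-4*s^2 + 2*s - 3)/(12*s^4 + 2*s^3 + 13*s^2 + 2*s + 4)
3. reduce the series chain (A1+A2+A3), A4, [A5/(1+A5*A6)] = (-8*s^4 + 32*s^3 + 11*s + 15)/(24*s^5 - 20*s^4 + 22*s^3 - 22*s^2 + 4*s - 8)
That last expression is T(s); at s = 0 only the constant terms survive, so T(0) = 15/(-8) = -15/8.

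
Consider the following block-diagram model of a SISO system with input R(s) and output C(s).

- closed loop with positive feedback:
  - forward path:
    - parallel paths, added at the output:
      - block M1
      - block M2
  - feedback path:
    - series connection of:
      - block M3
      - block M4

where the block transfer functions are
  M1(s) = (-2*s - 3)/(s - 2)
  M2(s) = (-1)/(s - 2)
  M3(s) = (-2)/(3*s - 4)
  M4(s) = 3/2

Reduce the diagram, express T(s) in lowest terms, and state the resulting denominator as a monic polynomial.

The answer is s^2 - 16*s/3 - 4/3.

Reasoning:
Step 1: add M1, M2 (parallel) -> (-2*s - 4)/(s - 2)
Step 2: combine M3, M4 in series -> (-3)/(3*s - 4)
Step 3: close the feedback loop around (M1+M2), (M3*M4) -> (-6*s^2 - 4*s + 16)/(3*s^2 - 16*s - 4)
No further cancellation is possible in the step-3 result, so that is T(s). Its denominator becomes monic after dividing by the leading coefficient 3.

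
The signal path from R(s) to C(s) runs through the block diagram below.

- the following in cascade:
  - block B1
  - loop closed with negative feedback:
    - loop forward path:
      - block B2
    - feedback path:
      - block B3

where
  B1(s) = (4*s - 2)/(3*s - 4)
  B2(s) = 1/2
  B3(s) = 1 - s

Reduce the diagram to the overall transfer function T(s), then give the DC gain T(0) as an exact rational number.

The answer is 1/6.

Reasoning:
1. close the feedback loop around B2, B3, giving (-1)/(s - 3)
2. combine B1, [B2/(1+B2*B3)] in series, giving (2 - 4*s)/(3*s^2 - 13*s + 12)
The step-2 result is T(s). Setting s = 0: T(0) = 2/12 = 1/6.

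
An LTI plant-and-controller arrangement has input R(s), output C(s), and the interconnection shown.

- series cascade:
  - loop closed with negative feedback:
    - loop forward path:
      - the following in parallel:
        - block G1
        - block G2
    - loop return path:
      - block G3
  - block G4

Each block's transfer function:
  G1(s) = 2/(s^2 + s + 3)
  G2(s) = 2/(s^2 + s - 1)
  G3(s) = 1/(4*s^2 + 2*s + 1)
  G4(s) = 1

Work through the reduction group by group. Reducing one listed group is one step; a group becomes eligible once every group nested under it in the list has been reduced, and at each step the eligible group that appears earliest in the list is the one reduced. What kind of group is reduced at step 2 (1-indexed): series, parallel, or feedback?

Step 1: parallel reduction of G1, G2
Step 2: close the feedback loop around (G1+G2), G3
Step 3: series reduction of [(G1+G2)/(1+(G1+G2)*G3)], G4
At step 2 the group reduced is feedback.

Final answer: feedback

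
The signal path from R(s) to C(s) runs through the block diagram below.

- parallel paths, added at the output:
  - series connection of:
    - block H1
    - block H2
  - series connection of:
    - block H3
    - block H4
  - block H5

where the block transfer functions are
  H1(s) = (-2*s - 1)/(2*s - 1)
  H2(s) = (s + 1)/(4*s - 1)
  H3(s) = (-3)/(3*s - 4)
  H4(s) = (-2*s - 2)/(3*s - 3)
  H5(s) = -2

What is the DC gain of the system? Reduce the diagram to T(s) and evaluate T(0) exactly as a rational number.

(1) multiply H1, H2 (series): (-2*s^2 - 3*s - 1)/(8*s^2 - 6*s + 1)
(2) multiply H3, H4 (series): (2*s + 2)/(3*s^2 - 7*s + 4)
(3) reduce the parallel group (H1*H2), (H3*H4), H5: (-54*s^4 + 169*s^3 - 140*s^2 + 47*s - 10)/(24*s^4 - 74*s^3 + 77*s^2 - 31*s + 4)
Step 3 gives the overall T(s). Then T(0) = -10/4 = -5/2.

Therefore the answer is -5/2.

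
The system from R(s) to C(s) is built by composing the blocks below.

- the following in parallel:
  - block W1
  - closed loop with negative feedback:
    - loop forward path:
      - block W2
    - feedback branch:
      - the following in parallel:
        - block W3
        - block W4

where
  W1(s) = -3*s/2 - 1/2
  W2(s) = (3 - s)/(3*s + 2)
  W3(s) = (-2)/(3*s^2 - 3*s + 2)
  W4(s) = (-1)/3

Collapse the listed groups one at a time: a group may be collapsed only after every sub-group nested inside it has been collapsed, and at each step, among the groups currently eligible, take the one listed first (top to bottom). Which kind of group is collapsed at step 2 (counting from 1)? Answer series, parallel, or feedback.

[1] sum the parallel branches W3, W4
[2] collapse the loop (W2 forward, (W3+W4) return)
[3] add W1, [W2/(1+W2*(W3+W4))] (parallel)
At step 2 the group reduced is feedback.

Therefore the answer is feedback.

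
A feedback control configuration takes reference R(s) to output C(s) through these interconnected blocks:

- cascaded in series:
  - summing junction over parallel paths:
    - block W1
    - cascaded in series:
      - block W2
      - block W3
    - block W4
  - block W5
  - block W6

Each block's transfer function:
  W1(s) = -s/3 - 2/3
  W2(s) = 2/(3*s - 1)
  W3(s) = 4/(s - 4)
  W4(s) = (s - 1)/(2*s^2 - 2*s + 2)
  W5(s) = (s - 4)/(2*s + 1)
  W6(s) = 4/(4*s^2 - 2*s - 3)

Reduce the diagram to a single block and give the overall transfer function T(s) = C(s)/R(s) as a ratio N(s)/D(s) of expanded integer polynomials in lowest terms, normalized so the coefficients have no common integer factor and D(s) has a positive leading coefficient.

Step 1 - series reduction of W2, W3, giving 8/(3*s^2 - 13*s + 4)
Step 2 - parallel reduction of W1, (W2*W3), W4, giving (-6*s^5 + 20*s^4 + 33*s^3 - 46*s^2 + 63*s + 20)/(18*s^4 - 96*s^3 + 120*s^2 - 102*s + 24)
Step 3 - cascade (W1+(W2*W3)+W4), W5, W6: this yields T(s), and no further normalization is needed

Therefore the answer is (-12*s^5 + 40*s^4 + 66*s^3 - 92*s^2 + 126*s + 40)/(72*s^6 - 96*s^5 + 24*s^4 + 45*s^3 - 60*s^2 - 12*s + 9).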